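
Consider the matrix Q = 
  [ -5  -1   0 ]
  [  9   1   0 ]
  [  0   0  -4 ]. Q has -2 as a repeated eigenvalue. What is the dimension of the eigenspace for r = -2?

1

Q + 2I = [[-3, -1, 0], [9, 3, 0], [0, 0, -2]].
This matrix has rank 2, so its null space has dimension 3 − 2 = 1.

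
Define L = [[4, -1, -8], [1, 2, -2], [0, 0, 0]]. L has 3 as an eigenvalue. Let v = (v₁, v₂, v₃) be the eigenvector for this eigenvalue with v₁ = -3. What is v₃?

0

L − 3I = [[1, -1, -8], [1, -1, -2], [0, 0, -3]].
Solving (L − 3I)v = 0 gives the eigenspace spanned by (-3, -3, 0).
With v₁ = -3, v = (-3, -3, 0), so v₃ = 0.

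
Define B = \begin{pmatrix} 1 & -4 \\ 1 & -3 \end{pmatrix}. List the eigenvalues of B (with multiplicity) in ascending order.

-1, -1

Characteristic polynomial: p(s) = s^2 + 2s + 1 = (s + 1)^2.
Roots (with multiplicity): -1, -1.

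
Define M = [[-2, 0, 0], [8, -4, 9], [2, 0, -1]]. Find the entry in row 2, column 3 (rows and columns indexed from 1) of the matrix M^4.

Characteristic polynomial: t^3 + 7t^2 + 14t + 8 = (t + 1)(t + 2)(t + 4), so the eigenvalues are -4, -2, -1.
t=-4: eigenvector (0, 1, 0).
t=-2: eigenvector (1, -5, -2).
t=-1: eigenvector (0, 3, 1).
P = [[0, 1, 0], [1, -5, 3], [0, -2, 1]], D = diag(-4, -2, -1), P⁻¹ = [[-1, 1, -3], [1, 0, 0], [2, 0, 1]].
M⁴ = P·diag(256, 16, 1)·P⁻¹ = [[16, 0, 0], [-330, 256, -765], [-30, 0, 1]].
The requested entry is -765.

-765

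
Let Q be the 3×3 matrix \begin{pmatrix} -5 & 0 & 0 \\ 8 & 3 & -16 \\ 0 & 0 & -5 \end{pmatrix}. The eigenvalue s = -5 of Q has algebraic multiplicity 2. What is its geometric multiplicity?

Q + 5I = [[0, 0, 0], [8, 8, -16], [0, 0, 0]].
This matrix has rank 1, so its null space has dimension 3 − 1 = 2.

2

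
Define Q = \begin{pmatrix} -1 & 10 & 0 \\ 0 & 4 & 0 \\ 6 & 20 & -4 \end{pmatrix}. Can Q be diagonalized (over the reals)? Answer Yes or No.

Yes

Characteristic polynomial: p(r) = r^3 + r^2 - 16r - 16 = (r - 4)(r + 1)(r + 4).
All 3 eigenvalues are distinct, so Q is diagonalizable.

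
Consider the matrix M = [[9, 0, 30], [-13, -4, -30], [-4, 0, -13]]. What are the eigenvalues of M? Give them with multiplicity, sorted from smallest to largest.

-4, -3, -1

Characteristic polynomial: p(r) = r^3 + 8r^2 + 19r + 12 = (r + 1)(r + 3)(r + 4).
Roots (with multiplicity): -4, -3, -1.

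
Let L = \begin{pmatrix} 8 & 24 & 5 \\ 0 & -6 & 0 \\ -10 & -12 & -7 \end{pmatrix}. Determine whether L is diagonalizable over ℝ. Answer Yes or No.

Characteristic polynomial: p(s) = s^3 + 5s^2 - 12s - 36 = (s - 3)(s + 2)(s + 6).
All 3 eigenvalues are distinct, so L is diagonalizable.

Yes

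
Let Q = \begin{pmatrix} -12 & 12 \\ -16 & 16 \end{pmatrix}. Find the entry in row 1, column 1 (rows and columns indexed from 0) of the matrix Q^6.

Characteristic polynomial: μ^2 - 4μ = μ(μ - 4), so the eigenvalues are 0, 4.
μ=0: eigenvector (1, 1).
μ=4: eigenvector (3, 4).
P = [[1, 3], [1, 4]], D = diag(0, 4), P⁻¹ = [[4, -3], [-1, 1]].
Q⁶ = P·diag(0, 4096)·P⁻¹ = [[-12288, 12288], [-16384, 16384]].
The requested entry is 16384.

16384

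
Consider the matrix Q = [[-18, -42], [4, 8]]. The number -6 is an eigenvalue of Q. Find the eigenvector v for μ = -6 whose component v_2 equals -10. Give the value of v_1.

35

Q + 6I = [[-12, -42], [4, 14]].
Solving (Q + 6I)v = 0 gives the eigenspace spanned by (35, -10).
With v_2 = -10, v = (35, -10), so v_1 = 35.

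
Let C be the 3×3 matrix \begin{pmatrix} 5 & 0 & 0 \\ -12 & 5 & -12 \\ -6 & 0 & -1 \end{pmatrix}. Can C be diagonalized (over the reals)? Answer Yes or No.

Characteristic polynomial: p(r) = r^3 - 9r^2 + 15r + 25 = (r - 5)^2(r + 1).
r = 5 has algebraic multiplicity 2; rank(C − 5I) = 1, so geometric multiplicity = 2.
Every eigenvalue has geometric = algebraic multiplicity, so C is diagonalizable.

Yes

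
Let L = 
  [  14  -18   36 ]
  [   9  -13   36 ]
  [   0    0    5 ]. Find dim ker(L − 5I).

L − 5I = [[9, -18, 36], [9, -18, 36], [0, 0, 0]].
This matrix has rank 1, so its null space has dimension 3 − 1 = 2.

2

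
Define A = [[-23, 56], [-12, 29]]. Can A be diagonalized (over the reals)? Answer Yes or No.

Characteristic polynomial: p(t) = t^2 - 6t + 5 = (t - 5)(t - 1).
All 2 eigenvalues are distinct, so A is diagonalizable.

Yes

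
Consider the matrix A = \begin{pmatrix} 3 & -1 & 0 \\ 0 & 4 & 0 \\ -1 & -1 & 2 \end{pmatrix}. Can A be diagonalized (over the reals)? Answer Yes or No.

Characteristic polynomial: p(r) = r^3 - 9r^2 + 26r - 24 = (r - 4)(r - 3)(r - 2).
All 3 eigenvalues are distinct, so A is diagonalizable.

Yes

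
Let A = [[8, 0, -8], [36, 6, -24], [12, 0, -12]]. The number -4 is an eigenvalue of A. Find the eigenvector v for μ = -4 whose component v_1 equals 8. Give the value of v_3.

A + 4I = [[12, 0, -8], [36, 10, -24], [12, 0, -8]].
Solving (A + 4I)v = 0 gives the eigenspace spanned by (8, 0, 12).
With v_1 = 8, v = (8, 0, 12), so v_3 = 12.

12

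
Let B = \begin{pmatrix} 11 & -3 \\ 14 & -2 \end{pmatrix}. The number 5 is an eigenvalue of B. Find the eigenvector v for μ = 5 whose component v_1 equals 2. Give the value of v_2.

B − 5I = [[6, -3], [14, -7]].
Solving (B − 5I)v = 0 gives the eigenspace spanned by (2, 4).
With v_1 = 2, v = (2, 4), so v_2 = 4.

4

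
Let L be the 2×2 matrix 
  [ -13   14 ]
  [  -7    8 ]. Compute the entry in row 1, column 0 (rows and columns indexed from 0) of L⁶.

Characteristic polynomial: t^2 + 5t - 6 = (t - 1)(t + 6), so the eigenvalues are -6, 1.
t=1: eigenvector (-1, -1).
t=-6: eigenvector (2, 1).
P = [[-1, 2], [-1, 1]], D = diag(1, -6), P⁻¹ = [[1, -2], [1, -1]].
L⁶ = P·diag(1, 46656)·P⁻¹ = [[93311, -93310], [46655, -46654]].
The requested entry is 46655.

46655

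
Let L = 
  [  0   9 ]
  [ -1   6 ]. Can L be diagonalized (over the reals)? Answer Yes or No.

No

Characteristic polynomial: p(t) = t^2 - 6t + 9 = (t - 3)^2.
t = 3 has algebraic multiplicity 2; rank(L − 3I) = 1, so geometric multiplicity = 1.
Geometric multiplicity < algebraic multiplicity, so L is not diagonalizable.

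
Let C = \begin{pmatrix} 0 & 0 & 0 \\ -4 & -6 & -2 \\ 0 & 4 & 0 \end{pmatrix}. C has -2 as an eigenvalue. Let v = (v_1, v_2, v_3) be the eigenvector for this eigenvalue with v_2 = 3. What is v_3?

C + 2I = [[2, 0, 0], [-4, -4, -2], [0, 4, 2]].
Solving (C + 2I)v = 0 gives the eigenspace spanned by (0, 3, -6).
With v_2 = 3, v = (0, 3, -6), so v_3 = -6.

-6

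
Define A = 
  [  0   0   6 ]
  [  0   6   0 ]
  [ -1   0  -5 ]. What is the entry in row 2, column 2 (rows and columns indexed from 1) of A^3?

216

Characteristic polynomial: s^3 - s^2 - 24s - 36 = (s - 6)(s + 2)(s + 3), so the eigenvalues are -3, -2, 6.
s=6: eigenvector (0, 1, 0).
s=-2: eigenvector (3, 0, -1).
s=-3: eigenvector (-2, 0, 1).
P = [[0, 3, -2], [1, 0, 0], [0, -1, 1]], D = diag(6, -2, -3), P⁻¹ = [[0, 1, 0], [1, 0, 2], [1, 0, 3]].
A³ = P·diag(216, -8, -27)·P⁻¹ = [[30, 0, 114], [0, 216, 0], [-19, 0, -65]].
The requested entry is 216.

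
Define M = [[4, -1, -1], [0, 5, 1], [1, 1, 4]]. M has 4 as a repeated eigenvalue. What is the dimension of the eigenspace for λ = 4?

1

M − 4I = [[0, -1, -1], [0, 1, 1], [1, 1, 0]].
This matrix has rank 2, so its null space has dimension 3 − 2 = 1.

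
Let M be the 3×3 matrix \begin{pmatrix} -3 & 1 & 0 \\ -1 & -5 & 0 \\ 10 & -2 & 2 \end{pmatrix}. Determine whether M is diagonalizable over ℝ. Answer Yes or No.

Characteristic polynomial: p(t) = t^3 + 6t^2 - 32 = (t - 2)(t + 4)^2.
t = -4 has algebraic multiplicity 2; rank(M + 4I) = 2, so geometric multiplicity = 1.
Geometric multiplicity < algebraic multiplicity, so M is not diagonalizable.

No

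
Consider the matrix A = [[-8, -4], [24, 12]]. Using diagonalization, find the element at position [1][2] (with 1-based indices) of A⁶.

Characteristic polynomial: r^2 - 4r = r(r - 4), so the eigenvalues are 0, 4.
r=4: eigenvector (1, -3).
r=0: eigenvector (1, -2).
P = [[1, 1], [-3, -2]], D = diag(4, 0), P⁻¹ = [[-2, -1], [3, 1]].
A⁶ = P·diag(4096, 0)·P⁻¹ = [[-8192, -4096], [24576, 12288]].
The requested entry is -4096.

-4096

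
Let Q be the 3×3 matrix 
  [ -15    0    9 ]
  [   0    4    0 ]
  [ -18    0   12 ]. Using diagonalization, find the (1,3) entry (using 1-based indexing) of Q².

-27

Characteristic polynomial: r^3 - r^2 - 30r + 72 = (r - 4)(r - 3)(r + 6), so the eigenvalues are -6, 3, 4.
r=-6: eigenvector (1, 0, 1).
r=4: eigenvector (0, 1, 0).
r=3: eigenvector (1, 0, 2).
P = [[1, 0, 1], [0, 1, 0], [1, 0, 2]], D = diag(-6, 4, 3), P⁻¹ = [[2, 0, -1], [0, 1, 0], [-1, 0, 1]].
Q² = P·diag(36, 16, 9)·P⁻¹ = [[63, 0, -27], [0, 16, 0], [54, 0, -18]].
The requested entry is -27.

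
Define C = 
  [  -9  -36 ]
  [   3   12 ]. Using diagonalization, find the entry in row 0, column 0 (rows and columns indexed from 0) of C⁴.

-243

Characteristic polynomial: μ^2 - 3μ = μ(μ - 3), so the eigenvalues are 0, 3.
μ=0: eigenvector (4, -1).
μ=3: eigenvector (3, -1).
P = [[4, 3], [-1, -1]], D = diag(0, 3), P⁻¹ = [[1, 3], [-1, -4]].
C⁴ = P·diag(0, 81)·P⁻¹ = [[-243, -972], [81, 324]].
The requested entry is -243.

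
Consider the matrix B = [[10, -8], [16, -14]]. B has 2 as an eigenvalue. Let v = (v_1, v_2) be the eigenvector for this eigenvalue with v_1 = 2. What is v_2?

2

B − 2I = [[8, -8], [16, -16]].
Solving (B − 2I)v = 0 gives the eigenspace spanned by (2, 2).
With v_1 = 2, v = (2, 2), so v_2 = 2.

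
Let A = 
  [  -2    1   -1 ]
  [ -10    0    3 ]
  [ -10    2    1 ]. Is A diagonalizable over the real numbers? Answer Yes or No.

Characteristic polynomial: p(r) = r^3 + r^2 - 8r - 12 = (r - 3)(r + 2)^2.
r = -2 has algebraic multiplicity 2; rank(A + 2I) = 2, so geometric multiplicity = 1.
Geometric multiplicity < algebraic multiplicity, so A is not diagonalizable.

No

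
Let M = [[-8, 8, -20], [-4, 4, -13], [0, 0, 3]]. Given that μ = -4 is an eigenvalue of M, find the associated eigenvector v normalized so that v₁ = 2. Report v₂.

M + 4I = [[-4, 8, -20], [-4, 8, -13], [0, 0, 7]].
Solving (M + 4I)v = 0 gives the eigenspace spanned by (2, 1, 0).
With v₁ = 2, v = (2, 1, 0), so v₂ = 1.

1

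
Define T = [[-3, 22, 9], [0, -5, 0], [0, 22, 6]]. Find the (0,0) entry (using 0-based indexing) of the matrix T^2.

Characteristic polynomial: μ^3 + 2μ^2 - 33μ - 90 = (μ - 6)(μ + 3)(μ + 5), so the eigenvalues are -5, -3, 6.
μ=-3: eigenvector (1, 0, 0).
μ=-5: eigenvector (-2, 1, -2).
μ=6: eigenvector (1, 0, 1).
P = [[1, -2, 1], [0, 1, 0], [0, -2, 1]], D = diag(-3, -5, 6), P⁻¹ = [[1, 0, -1], [0, 1, 0], [0, 2, 1]].
T² = P·diag(9, 25, 36)·P⁻¹ = [[9, 22, 27], [0, 25, 0], [0, 22, 36]].
The requested entry is 9.

9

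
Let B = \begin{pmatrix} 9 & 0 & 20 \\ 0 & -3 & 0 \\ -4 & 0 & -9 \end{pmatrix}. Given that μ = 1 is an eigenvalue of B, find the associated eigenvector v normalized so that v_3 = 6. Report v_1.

B − 1I = [[8, 0, 20], [0, -4, 0], [-4, 0, -10]].
Solving (B − 1I)v = 0 gives the eigenspace spanned by (-15, 0, 6).
With v_3 = 6, v = (-15, 0, 6), so v_1 = -15.

-15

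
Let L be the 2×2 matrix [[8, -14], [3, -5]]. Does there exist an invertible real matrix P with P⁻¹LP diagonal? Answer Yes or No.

Characteristic polynomial: p(s) = s^2 - 3s + 2 = (s - 2)(s - 1).
All 2 eigenvalues are distinct, so L is diagonalizable.

Yes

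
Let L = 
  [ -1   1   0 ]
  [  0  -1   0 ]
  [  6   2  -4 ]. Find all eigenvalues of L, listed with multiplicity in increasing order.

Characteristic polynomial: p(λ) = λ^3 + 6λ^2 + 9λ + 4 = (λ + 1)^2(λ + 4).
Roots (with multiplicity): -4, -1, -1.

-4, -1, -1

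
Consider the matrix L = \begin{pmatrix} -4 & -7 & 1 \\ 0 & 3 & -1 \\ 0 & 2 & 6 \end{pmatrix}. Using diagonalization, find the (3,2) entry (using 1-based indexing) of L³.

122

Characteristic polynomial: λ^3 - 5λ^2 - 16λ + 80 = (λ - 5)(λ - 4)(λ + 4), so the eigenvalues are -4, 4, 5.
λ=5: eigenvector (-1, 1, -2).
λ=-4: eigenvector (1, 0, 0).
λ=4: eigenvector (-1, 1, -1).
P = [[-1, 1, -1], [1, 0, 1], [-2, 0, -1]], D = diag(5, -4, 4), P⁻¹ = [[0, -1, -1], [1, 1, 0], [0, 2, 1]].
L³ = P·diag(125, -64, 64)·P⁻¹ = [[-64, -67, 61], [0, 3, -61], [0, 122, 186]].
The requested entry is 122.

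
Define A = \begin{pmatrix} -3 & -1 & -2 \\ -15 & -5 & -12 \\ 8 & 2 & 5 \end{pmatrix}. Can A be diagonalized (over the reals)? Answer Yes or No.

No

Characteristic polynomial: p(λ) = λ^3 + 3λ^2 - 4 = (λ - 1)(λ + 2)^2.
λ = -2 has algebraic multiplicity 2; rank(A + 2I) = 2, so geometric multiplicity = 1.
Geometric multiplicity < algebraic multiplicity, so A is not diagonalizable.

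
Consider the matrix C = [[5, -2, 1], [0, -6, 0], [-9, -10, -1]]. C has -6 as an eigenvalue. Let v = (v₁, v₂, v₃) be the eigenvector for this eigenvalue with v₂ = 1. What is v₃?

2

C + 6I = [[11, -2, 1], [0, 0, 0], [-9, -10, 5]].
Solving (C + 6I)v = 0 gives the eigenspace spanned by (0, 1, 2).
With v₂ = 1, v = (0, 1, 2), so v₃ = 2.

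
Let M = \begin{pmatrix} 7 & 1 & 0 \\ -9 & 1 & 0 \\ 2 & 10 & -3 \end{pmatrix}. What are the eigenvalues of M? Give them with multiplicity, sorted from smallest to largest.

Characteristic polynomial: p(μ) = μ^3 - 5μ^2 - 8μ + 48 = (μ - 4)^2(μ + 3).
Roots (with multiplicity): -3, 4, 4.

-3, 4, 4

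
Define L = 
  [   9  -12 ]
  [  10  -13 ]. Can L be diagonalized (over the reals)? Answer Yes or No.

Yes

Characteristic polynomial: p(r) = r^2 + 4r + 3 = (r + 1)(r + 3).
All 2 eigenvalues are distinct, so L is diagonalizable.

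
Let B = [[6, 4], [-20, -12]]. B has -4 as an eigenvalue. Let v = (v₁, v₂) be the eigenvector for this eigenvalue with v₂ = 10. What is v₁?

-4

B + 4I = [[10, 4], [-20, -8]].
Solving (B + 4I)v = 0 gives the eigenspace spanned by (-4, 10).
With v₂ = 10, v = (-4, 10), so v₁ = -4.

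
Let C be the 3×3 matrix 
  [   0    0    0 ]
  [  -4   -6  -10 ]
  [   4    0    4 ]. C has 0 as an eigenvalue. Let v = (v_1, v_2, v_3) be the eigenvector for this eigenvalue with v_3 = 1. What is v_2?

C = [[0, 0, 0], [-4, -6, -10], [4, 0, 4]].
Solving (C)v = 0 gives the eigenspace spanned by (-1, -1, 1).
With v_3 = 1, v = (-1, -1, 1), so v_2 = -1.

-1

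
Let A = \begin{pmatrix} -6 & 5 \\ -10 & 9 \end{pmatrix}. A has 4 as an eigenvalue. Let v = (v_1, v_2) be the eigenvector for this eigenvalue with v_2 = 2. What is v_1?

A − 4I = [[-10, 5], [-10, 5]].
Solving (A − 4I)v = 0 gives the eigenspace spanned by (1, 2).
With v_2 = 2, v = (1, 2), so v_1 = 1.

1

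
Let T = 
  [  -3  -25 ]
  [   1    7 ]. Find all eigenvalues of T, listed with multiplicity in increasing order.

2, 2

Characteristic polynomial: p(μ) = μ^2 - 4μ + 4 = (μ - 2)^2.
Roots (with multiplicity): 2, 2.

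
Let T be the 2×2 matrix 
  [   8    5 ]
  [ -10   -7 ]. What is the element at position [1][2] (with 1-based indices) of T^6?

665

Characteristic polynomial: λ^2 - λ - 6 = (λ - 3)(λ + 2), so the eigenvalues are -2, 3.
λ=-2: eigenvector (1, -2).
λ=3: eigenvector (1, -1).
P = [[1, 1], [-2, -1]], D = diag(-2, 3), P⁻¹ = [[-1, -1], [2, 1]].
T⁶ = P·diag(64, 729)·P⁻¹ = [[1394, 665], [-1330, -601]].
The requested entry is 665.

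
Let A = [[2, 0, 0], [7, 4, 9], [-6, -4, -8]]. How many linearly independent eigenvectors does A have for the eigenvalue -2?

1

A + 2I = [[4, 0, 0], [7, 6, 9], [-6, -4, -6]].
This matrix has rank 2, so its null space has dimension 3 − 2 = 1.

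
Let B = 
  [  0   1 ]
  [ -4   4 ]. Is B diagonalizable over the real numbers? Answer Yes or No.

No

Characteristic polynomial: p(μ) = μ^2 - 4μ + 4 = (μ - 2)^2.
μ = 2 has algebraic multiplicity 2; rank(B − 2I) = 1, so geometric multiplicity = 1.
Geometric multiplicity < algebraic multiplicity, so B is not diagonalizable.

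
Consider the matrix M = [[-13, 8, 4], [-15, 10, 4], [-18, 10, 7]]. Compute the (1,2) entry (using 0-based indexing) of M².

Characteristic polynomial: r^3 - 4r^2 + r + 6 = (r - 3)(r - 2)(r + 1), so the eigenvalues are -1, 2, 3.
r=-1: eigenvector (-1, -1, -1).
r=2: eigenvector (0, 1, -2).
r=3: eigenvector (1, 1, 2).
P = [[-1, 0, 1], [-1, 1, 1], [-1, -2, 2]], D = diag(-1, 2, 3), P⁻¹ = [[-4, 2, 1], [-1, 1, 0], [-3, 2, 1]].
M² = P·diag(1, 4, 9)·P⁻¹ = [[-23, 16, 8], [-27, 20, 8], [-42, 26, 17]].
The requested entry is 8.

8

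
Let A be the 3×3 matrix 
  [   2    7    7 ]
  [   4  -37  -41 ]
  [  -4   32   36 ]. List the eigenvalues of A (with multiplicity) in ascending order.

-5, 2, 4

Characteristic polynomial: p(λ) = λ^3 - λ^2 - 22λ + 40 = (λ - 4)(λ - 2)(λ + 5).
Roots (with multiplicity): -5, 2, 4.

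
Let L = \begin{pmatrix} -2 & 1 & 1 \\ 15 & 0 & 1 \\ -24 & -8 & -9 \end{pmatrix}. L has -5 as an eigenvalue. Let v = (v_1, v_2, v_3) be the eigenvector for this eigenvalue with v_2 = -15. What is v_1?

L + 5I = [[3, 1, 1], [15, 5, 1], [-24, -8, -4]].
Solving (L + 5I)v = 0 gives the eigenspace spanned by (5, -15, 0).
With v_2 = -15, v = (5, -15, 0), so v_1 = 5.

5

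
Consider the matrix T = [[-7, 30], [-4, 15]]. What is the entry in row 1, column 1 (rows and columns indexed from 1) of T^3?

-463

Characteristic polynomial: r^2 - 8r + 15 = (r - 5)(r - 3), so the eigenvalues are 3, 5.
r=5: eigenvector (-5, -2).
r=3: eigenvector (3, 1).
P = [[-5, 3], [-2, 1]], D = diag(5, 3), P⁻¹ = [[1, -3], [2, -5]].
T³ = P·diag(125, 27)·P⁻¹ = [[-463, 1470], [-196, 615]].
The requested entry is -463.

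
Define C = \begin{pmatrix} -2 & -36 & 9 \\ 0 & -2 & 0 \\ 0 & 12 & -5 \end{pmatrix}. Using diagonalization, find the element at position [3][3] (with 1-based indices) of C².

Characteristic polynomial: s^3 + 9s^2 + 24s + 20 = (s + 2)^2(s + 5), so the eigenvalues are -5, -2, -2.
s=-2: eigenvector (-4, 1, 4).
s=-2: eigenvector (1, 0, 0).
s=-5: eigenvector (-3, 0, 1).
P = [[-4, 1, -3], [1, 0, 0], [4, 0, 1]], D = diag(-2, -2, -5), P⁻¹ = [[0, 1, 0], [1, -8, 3], [0, -4, 1]].
C² = P·diag(4, 4, 25)·P⁻¹ = [[4, 252, -63], [0, 4, 0], [0, -84, 25]].
The requested entry is 25.

25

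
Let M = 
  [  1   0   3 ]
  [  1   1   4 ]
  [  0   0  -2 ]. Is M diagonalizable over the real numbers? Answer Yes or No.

Characteristic polynomial: p(t) = t^3 - 3t + 2 = (t - 1)^2(t + 2).
t = 1 has algebraic multiplicity 2; rank(M − 1I) = 2, so geometric multiplicity = 1.
Geometric multiplicity < algebraic multiplicity, so M is not diagonalizable.

No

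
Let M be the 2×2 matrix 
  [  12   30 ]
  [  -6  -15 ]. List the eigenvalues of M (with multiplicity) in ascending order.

Characteristic polynomial: p(r) = r^2 + 3r = r(r + 3).
Roots (with multiplicity): -3, 0.

-3, 0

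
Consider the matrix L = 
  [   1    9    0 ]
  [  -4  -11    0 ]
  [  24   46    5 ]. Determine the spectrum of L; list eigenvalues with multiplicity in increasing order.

-5, -5, 5

Characteristic polynomial: p(t) = t^3 + 5t^2 - 25t - 125 = (t - 5)(t + 5)^2.
Roots (with multiplicity): -5, -5, 5.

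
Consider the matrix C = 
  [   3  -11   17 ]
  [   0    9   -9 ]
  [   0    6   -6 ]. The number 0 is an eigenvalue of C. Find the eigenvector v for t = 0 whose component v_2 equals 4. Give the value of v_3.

4

C = [[3, -11, 17], [0, 9, -9], [0, 6, -6]].
Solving (C)v = 0 gives the eigenspace spanned by (-8, 4, 4).
With v_2 = 4, v = (-8, 4, 4), so v_3 = 4.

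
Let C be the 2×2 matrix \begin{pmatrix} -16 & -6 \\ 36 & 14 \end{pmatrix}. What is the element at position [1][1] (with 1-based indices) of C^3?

-208

Characteristic polynomial: λ^2 + 2λ - 8 = (λ - 2)(λ + 4), so the eigenvalues are -4, 2.
λ=-4: eigenvector (1, -2).
λ=2: eigenvector (1, -3).
P = [[1, 1], [-2, -3]], D = diag(-4, 2), P⁻¹ = [[3, 1], [-2, -1]].
C³ = P·diag(-64, 8)·P⁻¹ = [[-208, -72], [432, 152]].
The requested entry is -208.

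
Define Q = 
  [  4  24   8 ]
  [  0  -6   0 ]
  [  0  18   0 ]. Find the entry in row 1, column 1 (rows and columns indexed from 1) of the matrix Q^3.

Characteristic polynomial: λ^3 + 2λ^2 - 24λ = λ(λ - 4)(λ + 6), so the eigenvalues are -6, 0, 4.
λ=-6: eigenvector (0, 1, -3).
λ=4: eigenvector (1, 0, 0).
λ=0: eigenvector (-2, 0, 1).
P = [[0, 1, -2], [1, 0, 0], [-3, 0, 1]], D = diag(-6, 4, 0), P⁻¹ = [[0, 1, 0], [1, 6, 2], [0, 3, 1]].
Q³ = P·diag(-216, 64, 0)·P⁻¹ = [[64, 384, 128], [0, -216, 0], [0, 648, 0]].
The requested entry is 64.

64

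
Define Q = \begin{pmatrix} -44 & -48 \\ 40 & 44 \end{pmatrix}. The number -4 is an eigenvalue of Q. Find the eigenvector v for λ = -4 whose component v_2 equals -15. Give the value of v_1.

Q + 4I = [[-40, -48], [40, 48]].
Solving (Q + 4I)v = 0 gives the eigenspace spanned by (18, -15).
With v_2 = -15, v = (18, -15), so v_1 = 18.

18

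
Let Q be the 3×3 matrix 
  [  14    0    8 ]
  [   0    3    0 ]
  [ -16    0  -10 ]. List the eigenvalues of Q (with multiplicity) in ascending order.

-2, 3, 6

Characteristic polynomial: p(t) = t^3 - 7t^2 + 36 = (t - 6)(t - 3)(t + 2).
Roots (with multiplicity): -2, 3, 6.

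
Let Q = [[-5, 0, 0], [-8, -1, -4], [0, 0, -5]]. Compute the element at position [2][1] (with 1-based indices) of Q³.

Characteristic polynomial: r^3 + 11r^2 + 35r + 25 = (r + 1)(r + 5)^2, so the eigenvalues are -5, -5, -1.
r=-5: eigenvector (1, 2, 0).
r=-1: eigenvector (0, 1, 0).
r=-5: eigenvector (0, 1, 1).
P = [[1, 0, 0], [2, 1, 1], [0, 0, 1]], D = diag(-5, -1, -5), P⁻¹ = [[1, 0, 0], [-2, 1, -1], [0, 0, 1]].
Q³ = P·diag(-125, -1, -125)·P⁻¹ = [[-125, 0, 0], [-248, -1, -124], [0, 0, -125]].
The requested entry is -248.

-248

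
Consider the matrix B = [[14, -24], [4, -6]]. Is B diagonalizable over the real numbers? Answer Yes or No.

Yes

Characteristic polynomial: p(λ) = λ^2 - 8λ + 12 = (λ - 6)(λ - 2).
All 2 eigenvalues are distinct, so B is diagonalizable.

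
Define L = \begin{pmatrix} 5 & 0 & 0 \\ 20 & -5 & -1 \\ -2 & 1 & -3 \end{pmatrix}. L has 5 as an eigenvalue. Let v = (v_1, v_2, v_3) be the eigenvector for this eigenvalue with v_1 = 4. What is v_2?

8

L − 5I = [[0, 0, 0], [20, -10, -1], [-2, 1, -8]].
Solving (L − 5I)v = 0 gives the eigenspace spanned by (4, 8, 0).
With v_1 = 4, v = (4, 8, 0), so v_2 = 8.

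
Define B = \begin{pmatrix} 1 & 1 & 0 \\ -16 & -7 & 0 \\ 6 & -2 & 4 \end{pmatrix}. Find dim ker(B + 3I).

1

B + 3I = [[4, 1, 0], [-16, -4, 0], [6, -2, 7]].
This matrix has rank 2, so its null space has dimension 3 − 2 = 1.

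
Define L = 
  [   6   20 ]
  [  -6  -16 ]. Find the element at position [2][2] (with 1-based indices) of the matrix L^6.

Characteristic polynomial: t^2 + 10t + 24 = (t + 4)(t + 6), so the eigenvalues are -6, -4.
t=-6: eigenvector (-5, 3).
t=-4: eigenvector (-2, 1).
P = [[-5, -2], [3, 1]], D = diag(-6, -4), P⁻¹ = [[1, 2], [-3, -5]].
L⁶ = P·diag(46656, 4096)·P⁻¹ = [[-208704, -425600], [127680, 259456]].
The requested entry is 259456.

259456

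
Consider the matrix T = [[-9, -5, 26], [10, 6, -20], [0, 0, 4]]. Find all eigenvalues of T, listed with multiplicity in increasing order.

-4, 1, 4

Characteristic polynomial: p(r) = r^3 - r^2 - 16r + 16 = (r - 4)(r - 1)(r + 4).
Roots (with multiplicity): -4, 1, 4.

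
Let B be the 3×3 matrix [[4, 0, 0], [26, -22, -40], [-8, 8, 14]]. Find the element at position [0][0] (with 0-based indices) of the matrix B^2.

Characteristic polynomial: r^3 + 4r^2 - 20r - 48 = (r - 4)(r + 2)(r + 6), so the eigenvalues are -6, -2, 4.
r=4: eigenvector (1, 1, 0).
r=-6: eigenvector (0, 5, -2).
r=-2: eigenvector (0, -2, 1).
P = [[1, 0, 0], [1, 5, -2], [0, -2, 1]], D = diag(4, -6, -2), P⁻¹ = [[1, 0, 0], [-1, 1, 2], [-2, 2, 5]].
B² = P·diag(16, 36, 4)·P⁻¹ = [[16, 0, 0], [-148, 164, 320], [64, -64, -124]].
The requested entry is 16.

16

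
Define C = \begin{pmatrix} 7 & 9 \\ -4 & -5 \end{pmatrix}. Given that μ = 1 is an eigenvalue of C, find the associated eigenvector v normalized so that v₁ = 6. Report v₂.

-4

C − 1I = [[6, 9], [-4, -6]].
Solving (C − 1I)v = 0 gives the eigenspace spanned by (6, -4).
With v₁ = 6, v = (6, -4), so v₂ = -4.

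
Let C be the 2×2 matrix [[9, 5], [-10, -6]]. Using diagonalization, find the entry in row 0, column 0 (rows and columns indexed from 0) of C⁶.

8191

Characteristic polynomial: μ^2 - 3μ - 4 = (μ - 4)(μ + 1), so the eigenvalues are -1, 4.
μ=4: eigenvector (1, -1).
μ=-1: eigenvector (1, -2).
P = [[1, 1], [-1, -2]], D = diag(4, -1), P⁻¹ = [[2, 1], [-1, -1]].
C⁶ = P·diag(4096, 1)·P⁻¹ = [[8191, 4095], [-8190, -4094]].
The requested entry is 8191.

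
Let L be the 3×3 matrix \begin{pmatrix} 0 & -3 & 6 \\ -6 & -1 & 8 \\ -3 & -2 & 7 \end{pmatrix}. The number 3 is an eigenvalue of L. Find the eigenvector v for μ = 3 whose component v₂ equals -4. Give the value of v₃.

L − 3I = [[-3, -3, 6], [-6, -4, 8], [-3, -2, 4]].
Solving (L − 3I)v = 0 gives the eigenspace spanned by (0, -4, -2).
With v₂ = -4, v = (0, -4, -2), so v₃ = -2.

-2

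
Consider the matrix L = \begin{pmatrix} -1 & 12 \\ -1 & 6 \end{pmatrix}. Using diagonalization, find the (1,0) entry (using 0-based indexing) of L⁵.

Characteristic polynomial: s^2 - 5s + 6 = (s - 3)(s - 2), so the eigenvalues are 2, 3.
s=2: eigenvector (4, 1).
s=3: eigenvector (3, 1).
P = [[4, 3], [1, 1]], D = diag(2, 3), P⁻¹ = [[1, -3], [-1, 4]].
L⁵ = P·diag(32, 243)·P⁻¹ = [[-601, 2532], [-211, 876]].
The requested entry is -211.

-211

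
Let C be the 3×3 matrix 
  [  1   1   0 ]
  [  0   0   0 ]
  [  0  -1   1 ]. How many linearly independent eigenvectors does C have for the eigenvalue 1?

2

C − 1I = [[0, 1, 0], [0, -1, 0], [0, -1, 0]].
This matrix has rank 1, so its null space has dimension 3 − 1 = 2.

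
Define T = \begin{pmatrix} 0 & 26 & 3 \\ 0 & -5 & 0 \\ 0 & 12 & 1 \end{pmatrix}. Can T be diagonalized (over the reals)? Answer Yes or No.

Yes

Characteristic polynomial: p(r) = r^3 + 4r^2 - 5r = r(r - 1)(r + 5).
All 3 eigenvalues are distinct, so T is diagonalizable.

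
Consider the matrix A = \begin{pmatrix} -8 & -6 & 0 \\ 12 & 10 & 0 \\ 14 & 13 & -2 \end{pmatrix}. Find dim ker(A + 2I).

1

A + 2I = [[-6, -6, 0], [12, 12, 0], [14, 13, 0]].
This matrix has rank 2, so its null space has dimension 3 − 2 = 1.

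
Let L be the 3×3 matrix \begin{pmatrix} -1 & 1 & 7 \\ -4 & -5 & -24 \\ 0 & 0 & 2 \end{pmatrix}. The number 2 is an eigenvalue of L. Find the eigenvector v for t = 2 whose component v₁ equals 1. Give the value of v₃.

1

L − 2I = [[-3, 1, 7], [-4, -7, -24], [0, 0, 0]].
Solving (L − 2I)v = 0 gives the eigenspace spanned by (1, -4, 1).
With v₁ = 1, v = (1, -4, 1), so v₃ = 1.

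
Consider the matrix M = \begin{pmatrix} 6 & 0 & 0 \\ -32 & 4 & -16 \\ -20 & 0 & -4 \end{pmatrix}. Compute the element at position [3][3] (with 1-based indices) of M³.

Characteristic polynomial: r^3 - 6r^2 - 16r + 96 = (r - 6)(r - 4)(r + 4), so the eigenvalues are -4, 4, 6.
r=6: eigenvector (1, 0, -2).
r=4: eigenvector (0, 1, 0).
r=-4: eigenvector (0, 2, 1).
P = [[1, 0, 0], [0, 1, 2], [-2, 0, 1]], D = diag(6, 4, -4), P⁻¹ = [[1, 0, 0], [-4, 1, -2], [2, 0, 1]].
M³ = P·diag(216, 64, -64)·P⁻¹ = [[216, 0, 0], [-512, 64, -256], [-560, 0, -64]].
The requested entry is -64.

-64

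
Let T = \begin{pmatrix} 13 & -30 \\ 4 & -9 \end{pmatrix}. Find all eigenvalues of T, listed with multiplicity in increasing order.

1, 3

Characteristic polynomial: p(λ) = λ^2 - 4λ + 3 = (λ - 3)(λ - 1).
Roots (with multiplicity): 1, 3.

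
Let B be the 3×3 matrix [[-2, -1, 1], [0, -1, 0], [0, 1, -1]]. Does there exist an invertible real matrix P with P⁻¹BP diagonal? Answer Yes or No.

No

Characteristic polynomial: p(μ) = μ^3 + 4μ^2 + 5μ + 2 = (μ + 1)^2(μ + 2).
μ = -1 has algebraic multiplicity 2; rank(B + 1I) = 2, so geometric multiplicity = 1.
Geometric multiplicity < algebraic multiplicity, so B is not diagonalizable.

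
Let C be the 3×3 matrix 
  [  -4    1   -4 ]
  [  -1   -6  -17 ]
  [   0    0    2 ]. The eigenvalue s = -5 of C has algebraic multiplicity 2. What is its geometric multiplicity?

1

C + 5I = [[1, 1, -4], [-1, -1, -17], [0, 0, 7]].
This matrix has rank 2, so its null space has dimension 3 − 2 = 1.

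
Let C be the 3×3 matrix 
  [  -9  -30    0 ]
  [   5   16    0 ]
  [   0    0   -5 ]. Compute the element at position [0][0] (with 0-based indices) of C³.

-429

Characteristic polynomial: t^3 - 2t^2 - 29t + 30 = (t - 6)(t - 1)(t + 5), so the eigenvalues are -5, 1, 6.
t=6: eigenvector (-2, 1, 0).
t=1: eigenvector (-3, 1, 0).
t=-5: eigenvector (0, 0, 1).
P = [[-2, -3, 0], [1, 1, 0], [0, 0, 1]], D = diag(6, 1, -5), P⁻¹ = [[1, 3, 0], [-1, -2, 0], [0, 0, 1]].
C³ = P·diag(216, 1, -125)·P⁻¹ = [[-429, -1290, 0], [215, 646, 0], [0, 0, -125]].
The requested entry is -429.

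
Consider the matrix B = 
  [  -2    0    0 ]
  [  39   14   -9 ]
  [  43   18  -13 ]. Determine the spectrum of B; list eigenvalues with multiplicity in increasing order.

Characteristic polynomial: p(μ) = μ^3 + μ^2 - 22μ - 40 = (μ - 5)(μ + 2)(μ + 4).
Roots (with multiplicity): -4, -2, 5.

-4, -2, 5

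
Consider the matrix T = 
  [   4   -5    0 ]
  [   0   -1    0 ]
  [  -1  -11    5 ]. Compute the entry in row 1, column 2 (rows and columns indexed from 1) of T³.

-65

Characteristic polynomial: λ^3 - 8λ^2 + 11λ + 20 = (λ - 5)(λ - 4)(λ + 1), so the eigenvalues are -1, 4, 5.
λ=5: eigenvector (0, 0, 1).
λ=-1: eigenvector (1, 1, 2).
λ=4: eigenvector (-1, 0, -1).
P = [[0, 1, -1], [0, 1, 0], [1, 2, -1]], D = diag(5, -1, 4), P⁻¹ = [[-1, -1, 1], [0, 1, 0], [-1, 1, 0]].
T³ = P·diag(125, -1, 64)·P⁻¹ = [[64, -65, 0], [0, -1, 0], [-61, -191, 125]].
The requested entry is -65.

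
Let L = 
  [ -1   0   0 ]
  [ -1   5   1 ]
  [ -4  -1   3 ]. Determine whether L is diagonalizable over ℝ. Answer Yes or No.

Characteristic polynomial: p(λ) = λ^3 - 7λ^2 + 8λ + 16 = (λ - 4)^2(λ + 1).
λ = 4 has algebraic multiplicity 2; rank(L − 4I) = 2, so geometric multiplicity = 1.
Geometric multiplicity < algebraic multiplicity, so L is not diagonalizable.

No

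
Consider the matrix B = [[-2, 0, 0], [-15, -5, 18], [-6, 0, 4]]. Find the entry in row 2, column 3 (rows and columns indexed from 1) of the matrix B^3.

Characteristic polynomial: μ^3 + 3μ^2 - 18μ - 40 = (μ - 4)(μ + 2)(μ + 5), so the eigenvalues are -5, -2, 4.
μ=-2: eigenvector (1, 1, 1).
μ=-5: eigenvector (0, 1, 0).
μ=4: eigenvector (0, 2, 1).
P = [[1, 0, 0], [1, 1, 2], [1, 0, 1]], D = diag(-2, -5, 4), P⁻¹ = [[1, 0, 0], [1, 1, -2], [-1, 0, 1]].
B³ = P·diag(-8, -125, 64)·P⁻¹ = [[-8, 0, 0], [-261, -125, 378], [-72, 0, 64]].
The requested entry is 378.

378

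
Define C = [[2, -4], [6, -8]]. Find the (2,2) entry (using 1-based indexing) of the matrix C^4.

Characteristic polynomial: r^2 + 6r + 8 = (r + 2)(r + 4), so the eigenvalues are -4, -2.
r=-2: eigenvector (1, 1).
r=-4: eigenvector (-2, -3).
P = [[1, -2], [1, -3]], D = diag(-2, -4), P⁻¹ = [[3, -2], [1, -1]].
C⁴ = P·diag(16, 256)·P⁻¹ = [[-464, 480], [-720, 736]].
The requested entry is 736.

736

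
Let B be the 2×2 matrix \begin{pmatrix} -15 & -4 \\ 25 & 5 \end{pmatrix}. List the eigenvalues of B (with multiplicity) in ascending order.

-5, -5

Characteristic polynomial: p(s) = s^2 + 10s + 25 = (s + 5)^2.
Roots (with multiplicity): -5, -5.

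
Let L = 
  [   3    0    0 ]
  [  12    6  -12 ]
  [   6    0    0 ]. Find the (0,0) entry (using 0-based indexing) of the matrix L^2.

Characteristic polynomial: λ^3 - 9λ^2 + 18λ = λ(λ - 6)(λ - 3), so the eigenvalues are 0, 3, 6.
λ=3: eigenvector (1, 4, 2).
λ=0: eigenvector (0, 2, 1).
λ=6: eigenvector (0, 1, 0).
P = [[1, 0, 0], [4, 2, 1], [2, 1, 0]], D = diag(3, 0, 6), P⁻¹ = [[1, 0, 0], [-2, 0, 1], [0, 1, -2]].
L² = P·diag(9, 0, 36)·P⁻¹ = [[9, 0, 0], [36, 36, -72], [18, 0, 0]].
The requested entry is 9.

9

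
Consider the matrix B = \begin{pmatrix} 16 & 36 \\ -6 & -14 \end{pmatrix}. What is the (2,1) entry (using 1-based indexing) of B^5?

-1056

Characteristic polynomial: s^2 - 2s - 8 = (s - 4)(s + 2), so the eigenvalues are -2, 4.
s=4: eigenvector (-3, 1).
s=-2: eigenvector (-2, 1).
P = [[-3, -2], [1, 1]], D = diag(4, -2), P⁻¹ = [[-1, -2], [1, 3]].
B⁵ = P·diag(1024, -32)·P⁻¹ = [[3136, 6336], [-1056, -2144]].
The requested entry is -1056.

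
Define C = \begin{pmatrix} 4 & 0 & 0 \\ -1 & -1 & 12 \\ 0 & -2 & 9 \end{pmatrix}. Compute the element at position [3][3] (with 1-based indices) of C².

Characteristic polynomial: μ^3 - 12μ^2 + 47μ - 60 = (μ - 5)(μ - 4)(μ - 3), so the eigenvalues are 3, 4, 5.
μ=4: eigenvector (1, -5, -2).
μ=3: eigenvector (0, 3, 1).
μ=5: eigenvector (0, 2, 1).
P = [[1, 0, 0], [-5, 3, 2], [-2, 1, 1]], D = diag(4, 3, 5), P⁻¹ = [[1, 0, 0], [1, 1, -2], [1, -1, 3]].
C² = P·diag(16, 9, 25)·P⁻¹ = [[16, 0, 0], [-3, -23, 96], [2, -16, 57]].
The requested entry is 57.

57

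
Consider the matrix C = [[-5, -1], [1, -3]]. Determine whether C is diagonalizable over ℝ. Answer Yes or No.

No

Characteristic polynomial: p(t) = t^2 + 8t + 16 = (t + 4)^2.
t = -4 has algebraic multiplicity 2; rank(C + 4I) = 1, so geometric multiplicity = 1.
Geometric multiplicity < algebraic multiplicity, so C is not diagonalizable.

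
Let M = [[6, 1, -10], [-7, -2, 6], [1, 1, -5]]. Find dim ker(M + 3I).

1

M + 3I = [[9, 1, -10], [-7, 1, 6], [1, 1, -2]].
This matrix has rank 2, so its null space has dimension 3 − 2 = 1.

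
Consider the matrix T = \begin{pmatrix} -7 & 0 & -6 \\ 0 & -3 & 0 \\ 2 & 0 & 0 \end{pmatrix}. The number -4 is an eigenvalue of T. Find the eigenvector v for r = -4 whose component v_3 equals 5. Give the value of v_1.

T + 4I = [[-3, 0, -6], [0, 1, 0], [2, 0, 4]].
Solving (T + 4I)v = 0 gives the eigenspace spanned by (-10, 0, 5).
With v_3 = 5, v = (-10, 0, 5), so v_1 = -10.

-10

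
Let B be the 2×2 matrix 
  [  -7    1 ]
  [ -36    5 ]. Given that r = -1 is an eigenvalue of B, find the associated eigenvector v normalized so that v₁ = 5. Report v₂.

B + 1I = [[-6, 1], [-36, 6]].
Solving (B + 1I)v = 0 gives the eigenspace spanned by (5, 30).
With v₁ = 5, v = (5, 30), so v₂ = 30.

30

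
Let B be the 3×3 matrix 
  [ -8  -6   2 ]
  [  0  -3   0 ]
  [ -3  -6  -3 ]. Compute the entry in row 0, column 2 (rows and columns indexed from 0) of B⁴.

Characteristic polynomial: λ^3 + 14λ^2 + 63λ + 90 = (λ + 3)(λ + 5)(λ + 6), so the eigenvalues are -6, -5, -3.
λ=-3: eigenvector (-2, 1, -2).
λ=-6: eigenvector (1, 0, 1).
λ=-5: eigenvector (2, 0, 3).
P = [[-2, 1, 2], [1, 0, 0], [-2, 1, 3]], D = diag(-3, -6, -5), P⁻¹ = [[0, 1, 0], [3, 2, -2], [-1, 0, 1]].
B⁴ = P·diag(81, 1296, 625)·P⁻¹ = [[2638, 2430, -1342], [0, 81, 0], [2013, 2430, -717]].
The requested entry is -1342.

-1342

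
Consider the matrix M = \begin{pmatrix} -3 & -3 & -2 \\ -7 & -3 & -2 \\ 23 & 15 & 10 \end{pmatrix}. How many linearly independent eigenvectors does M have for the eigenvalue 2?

1

M − 2I = [[-5, -3, -2], [-7, -5, -2], [23, 15, 8]].
This matrix has rank 2, so its null space has dimension 3 − 2 = 1.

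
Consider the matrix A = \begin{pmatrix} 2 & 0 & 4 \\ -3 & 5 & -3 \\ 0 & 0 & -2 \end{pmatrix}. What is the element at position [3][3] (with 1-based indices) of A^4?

16

Characteristic polynomial: t^3 - 5t^2 - 4t + 20 = (t - 5)(t - 2)(t + 2), so the eigenvalues are -2, 2, 5.
t=-2: eigenvector (-1, 0, 1).
t=5: eigenvector (0, -1, 0).
t=2: eigenvector (-1, -1, 0).
P = [[-1, 0, -1], [0, -1, -1], [1, 0, 0]], D = diag(-2, 5, 2), P⁻¹ = [[0, 0, 1], [1, -1, 1], [-1, 0, -1]].
A⁴ = P·diag(16, 625, 16)·P⁻¹ = [[16, 0, 0], [-609, 625, -609], [0, 0, 16]].
The requested entry is 16.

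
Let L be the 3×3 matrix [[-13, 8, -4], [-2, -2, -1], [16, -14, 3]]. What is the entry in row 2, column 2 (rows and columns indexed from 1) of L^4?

Characteristic polynomial: λ^3 + 12λ^2 + 47λ + 60 = (λ + 3)(λ + 4)(λ + 5), so the eigenvalues are -5, -4, -3.
λ=-3: eigenvector (-2, -1, 3).
λ=-4: eigenvector (0, 1, 2).
λ=-5: eigenvector (1, 0, -2).
P = [[-2, 0, 1], [-1, 1, 0], [3, 2, -2]], D = diag(-3, -4, -5), P⁻¹ = [[2, -2, 1], [2, -1, 1], [5, -4, 2]].
L⁴ = P·diag(81, 256, 625)·P⁻¹ = [[2801, -2176, 1088], [350, -94, 175], [-4740, 4002, -1745]].
The requested entry is -94.

-94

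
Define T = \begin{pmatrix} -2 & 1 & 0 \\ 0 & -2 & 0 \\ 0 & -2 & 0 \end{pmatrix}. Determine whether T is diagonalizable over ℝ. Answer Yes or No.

No

Characteristic polynomial: p(s) = s^3 + 4s^2 + 4s = s(s + 2)^2.
s = -2 has algebraic multiplicity 2; rank(T + 2I) = 2, so geometric multiplicity = 1.
Geometric multiplicity < algebraic multiplicity, so T is not diagonalizable.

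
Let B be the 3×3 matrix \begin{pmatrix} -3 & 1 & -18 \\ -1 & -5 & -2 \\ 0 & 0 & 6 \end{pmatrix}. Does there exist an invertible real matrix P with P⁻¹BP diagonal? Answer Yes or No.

No

Characteristic polynomial: p(λ) = λ^3 + 2λ^2 - 32λ - 96 = (λ - 6)(λ + 4)^2.
λ = -4 has algebraic multiplicity 2; rank(B + 4I) = 2, so geometric multiplicity = 1.
Geometric multiplicity < algebraic multiplicity, so B is not diagonalizable.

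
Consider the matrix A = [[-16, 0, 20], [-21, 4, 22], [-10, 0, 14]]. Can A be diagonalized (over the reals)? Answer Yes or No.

No

Characteristic polynomial: p(r) = r^3 - 2r^2 - 32r + 96 = (r - 4)^2(r + 6).
r = 4 has algebraic multiplicity 2; rank(A − 4I) = 2, so geometric multiplicity = 1.
Geometric multiplicity < algebraic multiplicity, so A is not diagonalizable.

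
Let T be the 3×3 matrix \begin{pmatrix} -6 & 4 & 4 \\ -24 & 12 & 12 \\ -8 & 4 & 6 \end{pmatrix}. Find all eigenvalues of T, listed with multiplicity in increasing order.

Characteristic polynomial: p(λ) = λ^3 - 12λ^2 + 44λ - 48 = (λ - 6)(λ - 4)(λ - 2).
Roots (with multiplicity): 2, 4, 6.

2, 4, 6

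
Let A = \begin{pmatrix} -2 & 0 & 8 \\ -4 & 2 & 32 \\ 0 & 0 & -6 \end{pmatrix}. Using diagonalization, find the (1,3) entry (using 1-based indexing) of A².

-64

Characteristic polynomial: s^3 + 6s^2 - 4s - 24 = (s - 2)(s + 2)(s + 6), so the eigenvalues are -6, -2, 2.
s=-2: eigenvector (1, 1, 0).
s=2: eigenvector (0, 1, 0).
s=-6: eigenvector (-2, -5, 1).
P = [[1, 0, -2], [1, 1, -5], [0, 0, 1]], D = diag(-2, 2, -6), P⁻¹ = [[1, 0, 2], [-1, 1, 3], [0, 0, 1]].
A² = P·diag(4, 4, 36)·P⁻¹ = [[4, 0, -64], [0, 4, -160], [0, 0, 36]].
The requested entry is -64.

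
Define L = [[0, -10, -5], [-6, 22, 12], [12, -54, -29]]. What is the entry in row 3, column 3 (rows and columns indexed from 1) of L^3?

Characteristic polynomial: λ^3 + 7λ^2 + 10λ = λ(λ + 2)(λ + 5), so the eigenvalues are -5, -2, 0.
λ=0: eigenvector (1, -3, 6).
λ=-2: eigenvector (0, 1, -2).
λ=-5: eigenvector (1, -2, 5).
P = [[1, 0, 1], [-3, 1, -2], [6, -2, 5]], D = diag(0, -2, -5), P⁻¹ = [[1, -2, -1], [3, -1, -1], [0, 2, 1]].
L³ = P·diag(0, -8, -125)·P⁻¹ = [[0, -250, -125], [-24, 508, 258], [48, -1266, -641]].
The requested entry is -641.

-641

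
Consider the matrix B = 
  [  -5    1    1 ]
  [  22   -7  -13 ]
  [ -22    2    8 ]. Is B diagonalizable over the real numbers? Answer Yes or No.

No

Characteristic polynomial: p(s) = s^3 + 4s^2 - 35s - 150 = (s - 6)(s + 5)^2.
s = -5 has algebraic multiplicity 2; rank(B + 5I) = 2, so geometric multiplicity = 1.
Geometric multiplicity < algebraic multiplicity, so B is not diagonalizable.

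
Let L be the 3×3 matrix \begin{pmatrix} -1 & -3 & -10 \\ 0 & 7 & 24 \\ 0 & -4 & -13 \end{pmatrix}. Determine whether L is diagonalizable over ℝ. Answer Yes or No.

No

Characteristic polynomial: p(μ) = μ^3 + 7μ^2 + 11μ + 5 = (μ + 1)^2(μ + 5).
μ = -1 has algebraic multiplicity 2; rank(L + 1I) = 2, so geometric multiplicity = 1.
Geometric multiplicity < algebraic multiplicity, so L is not diagonalizable.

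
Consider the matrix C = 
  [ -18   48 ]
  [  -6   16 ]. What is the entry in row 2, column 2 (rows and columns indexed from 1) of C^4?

Characteristic polynomial: μ^2 + 2μ = μ(μ + 2), so the eigenvalues are -2, 0.
μ=0: eigenvector (-8, -3).
μ=-2: eigenvector (3, 1).
P = [[-8, 3], [-3, 1]], D = diag(0, -2), P⁻¹ = [[1, -3], [3, -8]].
C⁴ = P·diag(0, 16)·P⁻¹ = [[144, -384], [48, -128]].
The requested entry is -128.

-128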